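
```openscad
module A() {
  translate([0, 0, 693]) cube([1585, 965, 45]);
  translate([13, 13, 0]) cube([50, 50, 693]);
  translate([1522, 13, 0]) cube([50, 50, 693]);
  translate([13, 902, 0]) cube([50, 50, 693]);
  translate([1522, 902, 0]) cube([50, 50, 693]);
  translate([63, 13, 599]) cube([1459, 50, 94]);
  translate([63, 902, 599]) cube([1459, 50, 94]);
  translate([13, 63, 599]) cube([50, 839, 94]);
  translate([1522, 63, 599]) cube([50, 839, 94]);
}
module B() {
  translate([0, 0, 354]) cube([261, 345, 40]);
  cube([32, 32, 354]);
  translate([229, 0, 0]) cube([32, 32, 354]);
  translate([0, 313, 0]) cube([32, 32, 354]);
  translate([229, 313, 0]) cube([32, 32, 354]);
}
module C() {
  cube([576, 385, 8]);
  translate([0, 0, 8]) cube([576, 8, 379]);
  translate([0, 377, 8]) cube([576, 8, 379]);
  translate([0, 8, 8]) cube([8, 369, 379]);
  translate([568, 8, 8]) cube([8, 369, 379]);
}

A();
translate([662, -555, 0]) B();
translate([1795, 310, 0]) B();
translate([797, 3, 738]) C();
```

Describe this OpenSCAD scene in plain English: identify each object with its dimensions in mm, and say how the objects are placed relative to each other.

A is a table with a 1585×965 mm rectangular top, 45 mm thick, top surface at z = 738 mm, supported by four 50×50 mm square legs, each inset 13 mm from the nearest pair of top edges, running from the floor. Four apron rails, 50 mm thick and 94 mm tall, run between adjacent legs with their top edges flush with the underside of the top and their outer faces flush with the legs' outer faces.

B is a four-legged stool. The seat is a 261×345×40 mm slab whose top surface is at z = 394 mm; four square legs, each 32×32 mm in cross-section, run from the floor (z = 0) to the underside of the seat, each flush with a corner of the seat.

C is an open-topped rectangular box: outside dimensions 576×385×387 mm, with a uniform wall and base thickness of 8 mm. The base is a full 576×385 slab on the floor; four walls sit on top of the base. The front and back walls (the −y and +y sides) span the full width; the two side walls fit between them.

Two stools sit around the table at the −y, +x sides. The open box is on top of the table.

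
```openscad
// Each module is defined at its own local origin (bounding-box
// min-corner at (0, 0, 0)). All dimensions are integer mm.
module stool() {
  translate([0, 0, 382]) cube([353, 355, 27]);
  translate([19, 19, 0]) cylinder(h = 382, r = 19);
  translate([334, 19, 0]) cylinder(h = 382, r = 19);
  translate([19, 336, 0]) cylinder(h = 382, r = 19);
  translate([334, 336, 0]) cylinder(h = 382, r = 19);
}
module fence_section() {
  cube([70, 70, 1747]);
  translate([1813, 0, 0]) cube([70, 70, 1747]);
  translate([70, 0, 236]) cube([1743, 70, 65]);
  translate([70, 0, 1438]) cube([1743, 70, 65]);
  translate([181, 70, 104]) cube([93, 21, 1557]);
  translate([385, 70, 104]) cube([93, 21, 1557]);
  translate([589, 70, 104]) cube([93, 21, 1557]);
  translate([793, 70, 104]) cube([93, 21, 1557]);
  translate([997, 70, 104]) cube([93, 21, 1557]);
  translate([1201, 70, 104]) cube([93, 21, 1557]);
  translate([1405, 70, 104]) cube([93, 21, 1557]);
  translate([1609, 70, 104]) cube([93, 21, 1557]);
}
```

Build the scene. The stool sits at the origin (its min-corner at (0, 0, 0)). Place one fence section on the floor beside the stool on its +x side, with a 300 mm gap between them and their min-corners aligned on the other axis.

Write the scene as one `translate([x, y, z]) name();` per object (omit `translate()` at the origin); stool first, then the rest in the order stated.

stool();
translate([653, 0, 0]) fence_section();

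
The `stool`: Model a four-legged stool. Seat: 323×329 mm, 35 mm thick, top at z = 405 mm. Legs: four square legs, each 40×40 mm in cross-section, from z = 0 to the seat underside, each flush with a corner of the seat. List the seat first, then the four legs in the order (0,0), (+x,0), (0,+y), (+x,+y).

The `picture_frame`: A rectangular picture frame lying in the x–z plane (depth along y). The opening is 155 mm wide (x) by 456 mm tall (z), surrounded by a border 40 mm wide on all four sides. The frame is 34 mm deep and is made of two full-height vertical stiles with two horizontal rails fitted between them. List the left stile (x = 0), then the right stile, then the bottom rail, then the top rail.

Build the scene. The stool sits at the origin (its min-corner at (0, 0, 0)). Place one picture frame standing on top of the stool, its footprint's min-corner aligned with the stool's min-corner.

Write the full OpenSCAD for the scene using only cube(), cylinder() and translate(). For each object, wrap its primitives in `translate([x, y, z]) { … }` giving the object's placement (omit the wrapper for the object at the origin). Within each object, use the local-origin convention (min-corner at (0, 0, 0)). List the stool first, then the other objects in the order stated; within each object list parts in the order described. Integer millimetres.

translate([0, 0, 370]) cube([323, 329, 35]);
cube([40, 40, 370]);
translate([283, 0, 0]) cube([40, 40, 370]);
translate([0, 289, 0]) cube([40, 40, 370]);
translate([283, 289, 0]) cube([40, 40, 370]);
translate([0, 0, 405]) {
  cube([40, 34, 536]);
  translate([195, 0, 0]) cube([40, 34, 536]);
  translate([40, 0, 0]) cube([155, 34, 40]);
  translate([40, 0, 496]) cube([155, 34, 40]);
}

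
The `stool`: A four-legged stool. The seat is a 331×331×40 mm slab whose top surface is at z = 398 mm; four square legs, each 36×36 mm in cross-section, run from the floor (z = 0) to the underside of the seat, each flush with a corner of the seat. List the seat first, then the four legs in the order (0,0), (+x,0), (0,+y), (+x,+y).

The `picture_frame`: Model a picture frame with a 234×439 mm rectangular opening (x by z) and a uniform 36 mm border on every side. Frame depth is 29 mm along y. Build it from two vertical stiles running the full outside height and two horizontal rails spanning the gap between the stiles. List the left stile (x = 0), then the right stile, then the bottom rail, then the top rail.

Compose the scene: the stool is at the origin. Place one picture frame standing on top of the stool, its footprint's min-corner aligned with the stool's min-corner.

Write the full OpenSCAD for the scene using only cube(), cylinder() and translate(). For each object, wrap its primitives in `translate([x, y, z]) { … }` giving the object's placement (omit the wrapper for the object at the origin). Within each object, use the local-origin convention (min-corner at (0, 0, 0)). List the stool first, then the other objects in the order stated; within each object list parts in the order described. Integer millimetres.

translate([0, 0, 358]) cube([331, 331, 40]);
cube([36, 36, 358]);
translate([295, 0, 0]) cube([36, 36, 358]);
translate([0, 295, 0]) cube([36, 36, 358]);
translate([295, 295, 0]) cube([36, 36, 358]);
translate([0, 0, 398]) {
  cube([36, 29, 511]);
  translate([270, 0, 0]) cube([36, 29, 511]);
  translate([36, 0, 0]) cube([234, 29, 36]);
  translate([36, 0, 475]) cube([234, 29, 36]);
}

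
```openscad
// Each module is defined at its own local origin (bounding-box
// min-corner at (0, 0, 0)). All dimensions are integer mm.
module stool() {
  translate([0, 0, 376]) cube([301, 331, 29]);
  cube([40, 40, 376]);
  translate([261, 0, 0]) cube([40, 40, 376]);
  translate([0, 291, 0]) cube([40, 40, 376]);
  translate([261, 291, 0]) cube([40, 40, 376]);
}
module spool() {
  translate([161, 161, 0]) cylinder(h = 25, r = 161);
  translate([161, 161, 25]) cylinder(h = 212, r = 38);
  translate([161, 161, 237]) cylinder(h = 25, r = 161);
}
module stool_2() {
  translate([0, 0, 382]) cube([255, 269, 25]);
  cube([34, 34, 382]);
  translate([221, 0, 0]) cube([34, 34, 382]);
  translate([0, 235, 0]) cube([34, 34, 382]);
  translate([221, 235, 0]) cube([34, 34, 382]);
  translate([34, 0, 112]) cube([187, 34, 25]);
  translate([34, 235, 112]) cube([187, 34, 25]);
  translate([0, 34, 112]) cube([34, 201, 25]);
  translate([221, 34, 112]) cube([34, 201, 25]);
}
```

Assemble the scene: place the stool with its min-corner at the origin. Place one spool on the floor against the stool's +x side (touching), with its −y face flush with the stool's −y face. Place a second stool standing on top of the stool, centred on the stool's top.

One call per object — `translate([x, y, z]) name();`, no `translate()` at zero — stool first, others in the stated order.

stool();
translate([301, 0, 0]) spool();
translate([23, 31, 405]) stool_2();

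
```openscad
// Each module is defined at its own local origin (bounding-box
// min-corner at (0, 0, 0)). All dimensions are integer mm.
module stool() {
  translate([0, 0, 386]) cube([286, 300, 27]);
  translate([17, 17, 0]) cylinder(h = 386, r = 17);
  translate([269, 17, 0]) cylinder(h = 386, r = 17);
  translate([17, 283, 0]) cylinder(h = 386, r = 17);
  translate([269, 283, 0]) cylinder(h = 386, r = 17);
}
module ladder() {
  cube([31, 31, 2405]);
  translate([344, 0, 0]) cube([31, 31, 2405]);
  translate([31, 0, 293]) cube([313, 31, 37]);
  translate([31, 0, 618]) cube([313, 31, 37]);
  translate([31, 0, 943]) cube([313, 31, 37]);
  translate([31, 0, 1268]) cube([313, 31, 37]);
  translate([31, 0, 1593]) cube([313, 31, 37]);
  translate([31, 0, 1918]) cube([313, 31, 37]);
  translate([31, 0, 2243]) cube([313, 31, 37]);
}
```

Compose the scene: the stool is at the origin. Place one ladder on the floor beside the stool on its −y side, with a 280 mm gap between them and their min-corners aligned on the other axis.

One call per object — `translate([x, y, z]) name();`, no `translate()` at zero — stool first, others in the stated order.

stool();
translate([0, -311, 0]) ladder();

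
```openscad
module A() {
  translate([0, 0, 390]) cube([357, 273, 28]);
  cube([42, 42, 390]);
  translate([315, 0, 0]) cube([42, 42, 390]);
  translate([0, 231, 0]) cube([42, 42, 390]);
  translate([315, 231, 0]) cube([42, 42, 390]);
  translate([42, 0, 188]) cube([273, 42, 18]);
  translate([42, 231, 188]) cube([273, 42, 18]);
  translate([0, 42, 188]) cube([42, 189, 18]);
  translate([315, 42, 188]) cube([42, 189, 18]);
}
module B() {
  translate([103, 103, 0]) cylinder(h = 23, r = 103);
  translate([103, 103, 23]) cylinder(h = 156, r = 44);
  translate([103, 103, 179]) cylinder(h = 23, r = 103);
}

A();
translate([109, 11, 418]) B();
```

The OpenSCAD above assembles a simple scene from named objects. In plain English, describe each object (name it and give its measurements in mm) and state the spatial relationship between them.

A is a four-legged stool. The seat is a 357×273×28 mm slab whose top surface is at z = 418 mm; four square legs, each 42×42 mm in cross-section, run from the floor (z = 0) to the underside of the seat, each flush with a corner of the seat. Four stretchers, 42 mm wide and 18 mm tall, connect adjacent legs with their undersides at z = 188 mm, each running between the inner faces of the legs it joins and aligned with the legs' outer faces on the other axis.

B is a spool: two coaxial disc flanges of radius 103 mm and thickness 23 mm, joined by a core cylinder of radius 44 mm and height 156 mm. The lower flange rests on z = 0 and the three cylinders share a vertical axis.

The spool is on top of the stool.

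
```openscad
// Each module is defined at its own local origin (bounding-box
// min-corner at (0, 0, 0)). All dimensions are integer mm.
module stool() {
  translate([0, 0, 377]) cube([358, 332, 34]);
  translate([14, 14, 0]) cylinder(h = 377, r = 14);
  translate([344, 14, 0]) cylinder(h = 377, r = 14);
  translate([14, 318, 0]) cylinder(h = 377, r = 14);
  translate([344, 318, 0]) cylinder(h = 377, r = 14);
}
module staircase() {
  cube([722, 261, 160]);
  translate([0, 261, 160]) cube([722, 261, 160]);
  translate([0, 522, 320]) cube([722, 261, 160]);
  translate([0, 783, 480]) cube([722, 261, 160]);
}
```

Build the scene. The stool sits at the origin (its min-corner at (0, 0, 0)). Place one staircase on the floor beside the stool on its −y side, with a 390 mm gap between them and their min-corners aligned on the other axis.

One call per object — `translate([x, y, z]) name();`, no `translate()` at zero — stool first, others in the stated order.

stool();
translate([0, -1434, 0]) staircase();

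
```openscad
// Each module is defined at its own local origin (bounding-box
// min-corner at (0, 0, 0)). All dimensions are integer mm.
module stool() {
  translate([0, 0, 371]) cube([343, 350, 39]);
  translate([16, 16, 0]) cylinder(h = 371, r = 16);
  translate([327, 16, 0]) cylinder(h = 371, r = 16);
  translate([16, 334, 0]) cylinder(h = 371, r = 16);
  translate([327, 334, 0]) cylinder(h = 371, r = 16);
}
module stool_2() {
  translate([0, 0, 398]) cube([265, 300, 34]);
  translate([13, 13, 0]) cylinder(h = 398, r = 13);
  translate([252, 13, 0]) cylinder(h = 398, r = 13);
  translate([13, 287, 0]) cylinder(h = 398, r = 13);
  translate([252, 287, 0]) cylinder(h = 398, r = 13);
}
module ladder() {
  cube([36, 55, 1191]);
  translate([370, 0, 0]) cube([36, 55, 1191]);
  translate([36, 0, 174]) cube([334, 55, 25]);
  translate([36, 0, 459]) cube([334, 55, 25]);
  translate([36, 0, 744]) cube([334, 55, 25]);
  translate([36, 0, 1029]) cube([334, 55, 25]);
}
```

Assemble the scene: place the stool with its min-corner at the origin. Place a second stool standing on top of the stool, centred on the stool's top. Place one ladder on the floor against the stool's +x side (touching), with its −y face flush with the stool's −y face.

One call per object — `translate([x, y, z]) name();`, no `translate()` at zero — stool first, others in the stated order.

stool();
translate([39, 25, 410]) stool_2();
translate([343, 0, 0]) ladder();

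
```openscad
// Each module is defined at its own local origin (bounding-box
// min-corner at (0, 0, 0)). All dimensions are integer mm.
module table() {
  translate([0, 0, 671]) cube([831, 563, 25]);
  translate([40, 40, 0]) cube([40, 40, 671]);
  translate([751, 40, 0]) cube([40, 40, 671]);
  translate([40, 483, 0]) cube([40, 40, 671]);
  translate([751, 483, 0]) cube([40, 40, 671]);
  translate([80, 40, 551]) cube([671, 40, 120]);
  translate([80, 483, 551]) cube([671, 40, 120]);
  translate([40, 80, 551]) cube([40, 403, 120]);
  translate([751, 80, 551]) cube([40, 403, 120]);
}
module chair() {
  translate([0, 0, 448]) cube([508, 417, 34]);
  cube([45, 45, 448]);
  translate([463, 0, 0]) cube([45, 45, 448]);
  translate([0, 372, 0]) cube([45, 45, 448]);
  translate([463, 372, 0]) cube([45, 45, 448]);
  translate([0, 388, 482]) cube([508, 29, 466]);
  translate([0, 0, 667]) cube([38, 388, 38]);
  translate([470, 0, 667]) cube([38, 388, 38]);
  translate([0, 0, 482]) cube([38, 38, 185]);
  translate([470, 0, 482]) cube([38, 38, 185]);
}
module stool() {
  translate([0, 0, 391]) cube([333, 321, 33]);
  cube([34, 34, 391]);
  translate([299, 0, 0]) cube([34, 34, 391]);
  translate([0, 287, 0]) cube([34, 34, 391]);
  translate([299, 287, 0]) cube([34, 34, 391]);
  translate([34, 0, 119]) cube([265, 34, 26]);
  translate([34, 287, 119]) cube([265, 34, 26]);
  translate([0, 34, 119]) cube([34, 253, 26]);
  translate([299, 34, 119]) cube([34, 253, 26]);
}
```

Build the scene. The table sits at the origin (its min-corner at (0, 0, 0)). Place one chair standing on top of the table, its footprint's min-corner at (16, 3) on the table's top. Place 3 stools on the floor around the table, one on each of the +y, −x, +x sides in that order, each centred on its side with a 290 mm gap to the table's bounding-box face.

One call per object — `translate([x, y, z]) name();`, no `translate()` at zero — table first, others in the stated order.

table();
translate([16, 3, 696]) chair();
translate([249, 853, 0]) stool();
translate([-623, 121, 0]) stool();
translate([1121, 121, 0]) stool();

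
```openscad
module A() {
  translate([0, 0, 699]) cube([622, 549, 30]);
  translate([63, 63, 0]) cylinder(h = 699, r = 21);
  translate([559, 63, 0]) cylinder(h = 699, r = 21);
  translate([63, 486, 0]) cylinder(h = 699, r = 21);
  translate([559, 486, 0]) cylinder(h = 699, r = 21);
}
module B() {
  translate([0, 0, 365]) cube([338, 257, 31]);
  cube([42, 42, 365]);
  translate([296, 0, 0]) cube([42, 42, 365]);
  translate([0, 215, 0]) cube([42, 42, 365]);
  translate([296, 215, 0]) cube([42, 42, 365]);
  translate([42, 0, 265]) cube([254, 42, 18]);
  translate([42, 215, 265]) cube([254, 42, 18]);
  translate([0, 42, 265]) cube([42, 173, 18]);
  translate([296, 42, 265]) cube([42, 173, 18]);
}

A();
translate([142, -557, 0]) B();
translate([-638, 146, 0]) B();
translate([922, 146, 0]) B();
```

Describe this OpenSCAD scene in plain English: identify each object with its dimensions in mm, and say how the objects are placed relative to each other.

A is a table: top 622 mm (x) × 549 mm (y), 30 mm thick, upper face at z = 729 mm, on four round legs of 42 mm diameter, each leg's bounding box inset 42 mm from the nearest pair of top edges, running from z = 0 to the bottom of the top.

B is a simple wooden stool: a rectangular seat 338 mm (x) by 257 mm (y), 31 mm thick, top face at z = 396 mm, on four square legs, each 42×42 mm in cross-section. The legs rest on z = 0, each flush with a corner of the seat. Four stretchers, 42 mm wide and 18 mm tall, connect adjacent legs with their undersides at z = 265 mm, each running between the inner faces of the legs it joins and aligned with the legs' outer faces on the other axis.

Three stools sit around the table at the −y, −x, +x sides.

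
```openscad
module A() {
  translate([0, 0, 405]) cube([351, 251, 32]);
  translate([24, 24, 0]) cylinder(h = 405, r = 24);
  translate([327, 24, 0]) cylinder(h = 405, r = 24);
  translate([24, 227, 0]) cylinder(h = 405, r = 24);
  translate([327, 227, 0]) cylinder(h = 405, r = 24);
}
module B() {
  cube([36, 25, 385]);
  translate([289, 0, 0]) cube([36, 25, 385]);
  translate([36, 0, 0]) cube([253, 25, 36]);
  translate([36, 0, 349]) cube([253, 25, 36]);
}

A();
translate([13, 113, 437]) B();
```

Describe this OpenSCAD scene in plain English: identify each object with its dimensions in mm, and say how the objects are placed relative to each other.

A is a four-legged stool. The seat is 351×251 mm, 32 mm thick, top at z = 437 mm. It stands on four round legs, each 48 mm in diameter, from z = 0 to the seat underside, each leg's axis is inset half a diameter from the nearest pair of seat edges (so the leg's bounding box is flush with the corner).

B is a picture frame with a 253×313 mm rectangular opening (x by z) and a uniform 36 mm border on every side. Frame depth is 25 mm along y. It is built from two vertical stiles running the full outside height and two horizontal rails spanning the gap between the stiles.

The picture frame is on top of the stool, centred.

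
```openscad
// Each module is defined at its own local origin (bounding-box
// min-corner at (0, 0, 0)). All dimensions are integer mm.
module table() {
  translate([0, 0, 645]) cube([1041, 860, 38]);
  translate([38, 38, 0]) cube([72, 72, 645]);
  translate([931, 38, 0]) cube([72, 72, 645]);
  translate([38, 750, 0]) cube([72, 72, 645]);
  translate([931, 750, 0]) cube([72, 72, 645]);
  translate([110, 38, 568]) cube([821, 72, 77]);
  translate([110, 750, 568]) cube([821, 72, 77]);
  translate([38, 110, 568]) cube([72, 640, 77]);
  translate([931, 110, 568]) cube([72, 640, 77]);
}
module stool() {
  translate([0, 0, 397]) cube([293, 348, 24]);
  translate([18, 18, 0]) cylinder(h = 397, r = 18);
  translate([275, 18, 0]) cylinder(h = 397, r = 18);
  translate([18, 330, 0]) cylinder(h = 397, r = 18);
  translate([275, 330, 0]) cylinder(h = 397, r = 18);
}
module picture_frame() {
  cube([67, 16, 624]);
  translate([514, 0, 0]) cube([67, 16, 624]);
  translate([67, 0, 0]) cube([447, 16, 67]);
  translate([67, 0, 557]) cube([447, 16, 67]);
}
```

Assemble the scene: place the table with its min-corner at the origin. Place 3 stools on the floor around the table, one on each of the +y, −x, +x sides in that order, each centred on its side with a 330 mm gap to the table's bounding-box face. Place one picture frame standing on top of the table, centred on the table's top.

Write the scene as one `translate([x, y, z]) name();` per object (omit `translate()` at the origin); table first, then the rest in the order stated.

table();
translate([374, 1190, 0]) stool();
translate([-623, 256, 0]) stool();
translate([1371, 256, 0]) stool();
translate([230, 422, 683]) picture_frame();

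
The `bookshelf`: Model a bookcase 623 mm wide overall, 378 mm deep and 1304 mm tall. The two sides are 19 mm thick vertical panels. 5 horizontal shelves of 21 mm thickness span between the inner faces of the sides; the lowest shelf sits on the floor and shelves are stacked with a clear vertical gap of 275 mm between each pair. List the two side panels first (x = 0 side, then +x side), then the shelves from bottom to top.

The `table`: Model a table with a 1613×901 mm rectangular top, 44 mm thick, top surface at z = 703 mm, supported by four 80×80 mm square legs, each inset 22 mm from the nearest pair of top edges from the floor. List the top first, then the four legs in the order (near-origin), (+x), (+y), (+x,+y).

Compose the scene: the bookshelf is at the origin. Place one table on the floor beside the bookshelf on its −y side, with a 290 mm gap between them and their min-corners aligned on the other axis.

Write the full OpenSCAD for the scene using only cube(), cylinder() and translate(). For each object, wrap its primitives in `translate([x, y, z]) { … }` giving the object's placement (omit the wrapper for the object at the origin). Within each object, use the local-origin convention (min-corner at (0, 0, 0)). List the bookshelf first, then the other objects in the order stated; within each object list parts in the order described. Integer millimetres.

cube([19, 378, 1304]);
translate([604, 0, 0]) cube([19, 378, 1304]);
translate([19, 0, 0]) cube([585, 378, 21]);
translate([19, 0, 296]) cube([585, 378, 21]);
translate([19, 0, 592]) cube([585, 378, 21]);
translate([19, 0, 888]) cube([585, 378, 21]);
translate([19, 0, 1184]) cube([585, 378, 21]);
translate([0, -1191, 0]) {
  translate([0, 0, 659]) cube([1613, 901, 44]);
  translate([22, 22, 0]) cube([80, 80, 659]);
  translate([1511, 22, 0]) cube([80, 80, 659]);
  translate([22, 799, 0]) cube([80, 80, 659]);
  translate([1511, 799, 0]) cube([80, 80, 659]);
}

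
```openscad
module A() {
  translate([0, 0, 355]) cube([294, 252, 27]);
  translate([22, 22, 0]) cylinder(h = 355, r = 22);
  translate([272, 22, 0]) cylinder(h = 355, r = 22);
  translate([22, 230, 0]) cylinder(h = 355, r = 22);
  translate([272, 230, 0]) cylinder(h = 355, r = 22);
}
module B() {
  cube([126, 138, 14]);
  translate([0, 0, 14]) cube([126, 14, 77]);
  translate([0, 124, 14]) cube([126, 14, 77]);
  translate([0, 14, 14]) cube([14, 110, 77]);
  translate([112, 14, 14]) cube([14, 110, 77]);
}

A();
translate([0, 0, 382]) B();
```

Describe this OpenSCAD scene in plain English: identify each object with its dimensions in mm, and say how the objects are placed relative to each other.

A is a four-legged stool. The seat is a 294×252×27 mm slab whose top surface is at z = 382 mm; four round legs, each 44 mm in diameter, run from the floor (z = 0) to the underside of the seat, each leg's axis is inset half a diameter from the nearest pair of seat edges (so the leg's bounding box is flush with the corner).

B is an open storage box with external size 126×138×91 mm and wall thickness 14 mm (the base is also 14 mm thick). The base covers the whole footprint; the four walls stand on the base, with the y-facing walls full-width and the x-facing walls fitting between their inner faces.

The open box is on top of the stool.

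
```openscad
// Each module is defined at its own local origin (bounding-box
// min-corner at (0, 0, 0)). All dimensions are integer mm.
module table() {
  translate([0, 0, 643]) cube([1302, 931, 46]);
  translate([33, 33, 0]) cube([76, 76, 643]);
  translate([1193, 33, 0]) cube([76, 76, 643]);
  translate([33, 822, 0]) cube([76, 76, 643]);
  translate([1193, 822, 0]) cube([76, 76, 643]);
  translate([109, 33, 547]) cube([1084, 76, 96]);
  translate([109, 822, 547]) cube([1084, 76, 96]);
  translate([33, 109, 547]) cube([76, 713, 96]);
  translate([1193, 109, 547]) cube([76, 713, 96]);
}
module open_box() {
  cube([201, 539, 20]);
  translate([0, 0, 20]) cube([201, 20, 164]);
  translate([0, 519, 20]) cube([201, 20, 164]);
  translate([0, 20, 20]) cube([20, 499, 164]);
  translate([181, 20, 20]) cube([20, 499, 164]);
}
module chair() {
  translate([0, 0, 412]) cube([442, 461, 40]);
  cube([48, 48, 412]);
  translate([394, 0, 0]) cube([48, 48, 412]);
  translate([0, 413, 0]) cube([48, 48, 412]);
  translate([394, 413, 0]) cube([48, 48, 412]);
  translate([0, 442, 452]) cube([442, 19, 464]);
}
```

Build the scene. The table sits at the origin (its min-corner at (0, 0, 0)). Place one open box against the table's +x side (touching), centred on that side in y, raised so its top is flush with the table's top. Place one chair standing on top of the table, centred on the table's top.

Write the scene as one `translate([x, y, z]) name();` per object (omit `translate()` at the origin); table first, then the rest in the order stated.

table();
translate([1302, 196, 505]) open_box();
translate([430, 235, 689]) chair();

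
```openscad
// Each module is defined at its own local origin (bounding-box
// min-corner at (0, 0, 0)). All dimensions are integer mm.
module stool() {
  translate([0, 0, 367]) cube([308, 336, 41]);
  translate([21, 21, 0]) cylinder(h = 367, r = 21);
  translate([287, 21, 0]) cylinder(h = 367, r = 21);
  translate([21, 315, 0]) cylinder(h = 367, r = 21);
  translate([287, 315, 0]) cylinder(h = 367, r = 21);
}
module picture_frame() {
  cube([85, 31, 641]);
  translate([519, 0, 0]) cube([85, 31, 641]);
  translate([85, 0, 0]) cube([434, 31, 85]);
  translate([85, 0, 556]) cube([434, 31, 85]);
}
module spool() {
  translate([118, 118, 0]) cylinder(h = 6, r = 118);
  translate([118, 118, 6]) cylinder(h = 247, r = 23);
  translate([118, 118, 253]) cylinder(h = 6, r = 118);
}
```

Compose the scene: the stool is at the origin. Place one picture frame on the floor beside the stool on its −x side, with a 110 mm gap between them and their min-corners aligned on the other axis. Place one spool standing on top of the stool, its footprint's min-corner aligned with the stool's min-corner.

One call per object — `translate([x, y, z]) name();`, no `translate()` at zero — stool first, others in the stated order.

stool();
translate([-714, 0, 0]) picture_frame();
translate([0, 0, 408]) spool();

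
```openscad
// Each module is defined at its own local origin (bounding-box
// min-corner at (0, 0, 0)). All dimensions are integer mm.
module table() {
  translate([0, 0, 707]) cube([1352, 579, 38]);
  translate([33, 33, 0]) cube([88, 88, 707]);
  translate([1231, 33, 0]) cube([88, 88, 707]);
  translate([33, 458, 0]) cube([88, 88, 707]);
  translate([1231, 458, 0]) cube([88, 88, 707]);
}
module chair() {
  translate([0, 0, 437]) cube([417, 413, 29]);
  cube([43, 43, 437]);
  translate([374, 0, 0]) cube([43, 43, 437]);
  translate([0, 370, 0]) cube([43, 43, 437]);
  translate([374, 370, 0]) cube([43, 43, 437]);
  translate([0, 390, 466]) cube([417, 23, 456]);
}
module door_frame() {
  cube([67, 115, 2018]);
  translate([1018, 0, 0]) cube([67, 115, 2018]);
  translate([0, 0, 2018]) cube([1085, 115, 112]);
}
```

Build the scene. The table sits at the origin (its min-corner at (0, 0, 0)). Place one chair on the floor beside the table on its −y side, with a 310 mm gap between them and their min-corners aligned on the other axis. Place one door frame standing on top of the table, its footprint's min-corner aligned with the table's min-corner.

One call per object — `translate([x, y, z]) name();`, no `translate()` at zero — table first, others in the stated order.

table();
translate([0, -723, 0]) chair();
translate([0, 0, 745]) door_frame();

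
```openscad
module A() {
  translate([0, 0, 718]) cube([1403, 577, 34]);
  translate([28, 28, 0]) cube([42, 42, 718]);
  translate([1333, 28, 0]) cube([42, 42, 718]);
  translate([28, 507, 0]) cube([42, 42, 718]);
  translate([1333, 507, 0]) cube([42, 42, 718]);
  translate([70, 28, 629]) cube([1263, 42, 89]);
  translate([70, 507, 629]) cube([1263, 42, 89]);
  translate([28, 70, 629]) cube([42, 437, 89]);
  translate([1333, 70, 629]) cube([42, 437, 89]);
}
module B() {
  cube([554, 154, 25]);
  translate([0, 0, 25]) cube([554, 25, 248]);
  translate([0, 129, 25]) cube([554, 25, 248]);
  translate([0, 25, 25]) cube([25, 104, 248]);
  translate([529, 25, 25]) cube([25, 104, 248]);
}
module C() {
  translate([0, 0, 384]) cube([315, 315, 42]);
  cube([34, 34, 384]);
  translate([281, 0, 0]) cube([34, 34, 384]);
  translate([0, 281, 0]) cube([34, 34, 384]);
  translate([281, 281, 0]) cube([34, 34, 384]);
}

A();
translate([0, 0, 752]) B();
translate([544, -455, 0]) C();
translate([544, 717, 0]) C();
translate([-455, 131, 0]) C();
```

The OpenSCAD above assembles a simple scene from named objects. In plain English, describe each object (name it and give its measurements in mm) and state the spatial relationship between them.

A is a table with a 1403×577 mm rectangular top, 34 mm thick, top surface at z = 752 mm, supported by four 42×42 mm square legs, each inset 28 mm from the nearest pair of top edges, running from the floor. Four apron rails, 42 mm thick and 89 mm tall, run between adjacent legs with their top edges flush with the underside of the top and their outer faces flush with the legs' outer faces.

B is an open-topped rectangular box: outside dimensions 554×154×273 mm, with a uniform wall and base thickness of 25 mm. The base is a full 554×154 slab on the floor; four walls sit on top of the base. The front and back walls (the −y and +y sides) span the full width; the two side walls fit between them.

C is a four-legged stool. The seat is 315×315 mm, 42 mm thick, top at z = 426 mm. It stands on four square legs, each 34×34 mm in cross-section, from z = 0 to the seat underside, each flush with a corner of the seat.

The open box is on top of the table. Three stools sit around the table at the −y, +y, −x sides.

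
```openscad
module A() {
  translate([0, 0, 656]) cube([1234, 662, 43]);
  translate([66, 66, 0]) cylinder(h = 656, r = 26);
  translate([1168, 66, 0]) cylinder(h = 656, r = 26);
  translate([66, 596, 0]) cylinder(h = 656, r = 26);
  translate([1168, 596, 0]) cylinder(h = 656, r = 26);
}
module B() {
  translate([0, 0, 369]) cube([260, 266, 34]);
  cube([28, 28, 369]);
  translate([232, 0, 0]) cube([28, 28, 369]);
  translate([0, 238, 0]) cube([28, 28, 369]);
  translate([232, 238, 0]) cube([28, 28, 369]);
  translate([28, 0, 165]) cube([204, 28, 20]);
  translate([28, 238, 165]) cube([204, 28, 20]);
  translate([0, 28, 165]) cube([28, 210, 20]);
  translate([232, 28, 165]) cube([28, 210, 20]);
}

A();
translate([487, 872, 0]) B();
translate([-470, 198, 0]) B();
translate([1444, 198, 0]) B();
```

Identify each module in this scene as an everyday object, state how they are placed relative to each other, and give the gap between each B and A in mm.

A is a table. B is a stool. Three stools sit around the table at the +y, −x, +x sides. The gap between each stool and the table is 210 mm.

Each stool's nearest face is 210 mm from the table's bounding box.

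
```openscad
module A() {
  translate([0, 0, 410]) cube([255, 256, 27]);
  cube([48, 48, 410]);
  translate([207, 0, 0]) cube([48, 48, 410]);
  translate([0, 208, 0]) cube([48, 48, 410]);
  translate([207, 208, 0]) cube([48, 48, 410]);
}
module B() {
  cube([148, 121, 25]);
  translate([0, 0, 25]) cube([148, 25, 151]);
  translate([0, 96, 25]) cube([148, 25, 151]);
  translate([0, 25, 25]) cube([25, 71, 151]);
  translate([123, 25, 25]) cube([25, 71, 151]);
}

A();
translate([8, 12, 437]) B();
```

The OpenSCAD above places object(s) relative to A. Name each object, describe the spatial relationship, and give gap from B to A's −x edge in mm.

A is a stool. B is an open box. The open box is on top of the stool. The gap from the open box to the stool's −x edge is 8 mm.

The open box's min-x is at 8; the stool's min-x is 0; gap = 8 mm.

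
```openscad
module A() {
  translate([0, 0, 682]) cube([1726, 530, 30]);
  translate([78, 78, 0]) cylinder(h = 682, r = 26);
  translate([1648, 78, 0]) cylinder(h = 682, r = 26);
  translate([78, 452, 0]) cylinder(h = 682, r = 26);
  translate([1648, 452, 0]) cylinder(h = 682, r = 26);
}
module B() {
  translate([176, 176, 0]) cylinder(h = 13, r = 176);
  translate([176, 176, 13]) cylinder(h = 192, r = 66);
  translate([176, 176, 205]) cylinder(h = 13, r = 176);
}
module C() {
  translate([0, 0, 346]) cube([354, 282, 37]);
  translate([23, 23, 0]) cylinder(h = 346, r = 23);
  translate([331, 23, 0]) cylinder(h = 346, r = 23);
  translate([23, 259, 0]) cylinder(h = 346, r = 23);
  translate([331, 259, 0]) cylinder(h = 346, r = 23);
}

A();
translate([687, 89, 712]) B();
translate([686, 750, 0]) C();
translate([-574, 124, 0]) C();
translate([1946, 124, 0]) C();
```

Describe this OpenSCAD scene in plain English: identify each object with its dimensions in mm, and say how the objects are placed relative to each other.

A is a table: top 1726 mm (x) × 530 mm (y), 30 mm thick, upper face at z = 712 mm, on four round legs of 52 mm diameter, each leg's bounding box inset 52 mm from the nearest pair of top edges, running from z = 0 to the bottom of the top.

B is a spool: two coaxial disc flanges of radius 176 mm and thickness 13 mm, joined by a core cylinder of radius 66 mm and height 192 mm. The lower flange rests on z = 0 and the three cylinders share a vertical axis.

C is a four-legged stool. The seat is 354×282 mm, 37 mm thick, top at z = 383 mm. It stands on four round legs, each 46 mm in diameter, from z = 0 to the seat underside, each leg's axis is inset half a diameter from the nearest pair of seat edges (so the leg's bounding box is flush with the corner).

The spool is on top of the table, centred. Three stools sit around the table at the +y, −x, +x sides.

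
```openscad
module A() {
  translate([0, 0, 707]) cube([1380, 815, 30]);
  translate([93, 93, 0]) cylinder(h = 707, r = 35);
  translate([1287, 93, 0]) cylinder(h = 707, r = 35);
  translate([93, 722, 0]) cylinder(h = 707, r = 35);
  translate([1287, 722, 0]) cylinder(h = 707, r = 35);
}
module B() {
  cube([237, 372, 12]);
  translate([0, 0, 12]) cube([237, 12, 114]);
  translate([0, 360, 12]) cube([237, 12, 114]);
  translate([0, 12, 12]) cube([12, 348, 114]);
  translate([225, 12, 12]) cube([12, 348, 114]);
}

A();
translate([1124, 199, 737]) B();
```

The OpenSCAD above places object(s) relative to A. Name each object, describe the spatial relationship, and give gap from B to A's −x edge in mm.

A is a table. B is an open box. The open box is on top of the table. The gap from the open box to the table's −x edge is 1124 mm.

The open box's min-x is at 1124; the table's min-x is 0; gap = 1124 mm.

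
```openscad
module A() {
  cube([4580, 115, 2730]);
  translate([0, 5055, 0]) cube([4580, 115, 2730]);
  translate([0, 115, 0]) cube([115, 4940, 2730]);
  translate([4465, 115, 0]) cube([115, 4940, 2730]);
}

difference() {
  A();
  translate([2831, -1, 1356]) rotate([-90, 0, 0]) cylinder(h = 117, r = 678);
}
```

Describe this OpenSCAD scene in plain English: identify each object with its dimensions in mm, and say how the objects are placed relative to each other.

A is a box-shaped house frame (walls only): outside footprint 4580×5170 mm, wall height 2730 mm, wall thickness 115 mm. The two y-facing walls run the full x-width; the two x-facing walls fit between the inner faces of the y-facing walls.

The house frame has a circular hole of radius 678 mm through its front wall, centred at (x = 2831, z = 1356).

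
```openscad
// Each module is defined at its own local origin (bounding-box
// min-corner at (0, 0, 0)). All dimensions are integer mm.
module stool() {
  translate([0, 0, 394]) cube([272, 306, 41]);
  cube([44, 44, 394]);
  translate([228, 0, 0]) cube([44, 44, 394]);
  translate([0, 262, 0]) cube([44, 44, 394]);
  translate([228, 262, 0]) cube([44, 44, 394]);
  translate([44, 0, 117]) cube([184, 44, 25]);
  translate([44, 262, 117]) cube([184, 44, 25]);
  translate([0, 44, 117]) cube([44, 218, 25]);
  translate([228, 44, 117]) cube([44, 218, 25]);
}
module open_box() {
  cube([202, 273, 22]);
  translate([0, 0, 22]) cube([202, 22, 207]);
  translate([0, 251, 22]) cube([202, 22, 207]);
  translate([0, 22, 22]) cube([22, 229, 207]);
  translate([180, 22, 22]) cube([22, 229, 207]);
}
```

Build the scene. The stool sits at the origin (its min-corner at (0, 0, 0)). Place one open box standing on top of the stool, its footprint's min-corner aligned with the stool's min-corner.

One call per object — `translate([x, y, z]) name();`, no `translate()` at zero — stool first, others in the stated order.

stool();
translate([0, 0, 435]) open_box();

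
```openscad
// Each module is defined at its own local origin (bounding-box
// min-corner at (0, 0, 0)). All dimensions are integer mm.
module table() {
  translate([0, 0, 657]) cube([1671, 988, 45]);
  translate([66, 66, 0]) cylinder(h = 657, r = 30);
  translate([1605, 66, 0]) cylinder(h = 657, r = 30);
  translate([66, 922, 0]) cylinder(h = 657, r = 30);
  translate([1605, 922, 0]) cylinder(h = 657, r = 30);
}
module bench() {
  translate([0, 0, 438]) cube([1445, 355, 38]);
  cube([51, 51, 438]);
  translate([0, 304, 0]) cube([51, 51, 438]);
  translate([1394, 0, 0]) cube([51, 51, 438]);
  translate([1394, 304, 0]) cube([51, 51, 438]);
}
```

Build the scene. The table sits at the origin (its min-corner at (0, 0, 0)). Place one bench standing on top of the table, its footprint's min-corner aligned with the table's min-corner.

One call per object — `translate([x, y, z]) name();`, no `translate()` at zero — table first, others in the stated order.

table();
translate([0, 0, 702]) bench();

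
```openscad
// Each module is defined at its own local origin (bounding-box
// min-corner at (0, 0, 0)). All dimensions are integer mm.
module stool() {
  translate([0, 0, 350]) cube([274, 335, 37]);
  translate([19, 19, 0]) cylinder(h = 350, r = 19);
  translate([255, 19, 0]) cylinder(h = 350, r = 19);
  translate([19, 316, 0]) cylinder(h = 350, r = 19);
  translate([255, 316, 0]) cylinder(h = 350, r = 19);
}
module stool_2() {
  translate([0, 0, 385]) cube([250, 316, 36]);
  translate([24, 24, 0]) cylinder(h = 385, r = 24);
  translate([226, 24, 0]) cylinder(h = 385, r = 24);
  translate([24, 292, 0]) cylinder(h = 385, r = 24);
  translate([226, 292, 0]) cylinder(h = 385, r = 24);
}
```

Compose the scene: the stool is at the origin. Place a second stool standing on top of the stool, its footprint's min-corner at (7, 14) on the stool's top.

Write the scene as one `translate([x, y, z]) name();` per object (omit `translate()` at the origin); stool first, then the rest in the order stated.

stool();
translate([7, 14, 387]) stool_2();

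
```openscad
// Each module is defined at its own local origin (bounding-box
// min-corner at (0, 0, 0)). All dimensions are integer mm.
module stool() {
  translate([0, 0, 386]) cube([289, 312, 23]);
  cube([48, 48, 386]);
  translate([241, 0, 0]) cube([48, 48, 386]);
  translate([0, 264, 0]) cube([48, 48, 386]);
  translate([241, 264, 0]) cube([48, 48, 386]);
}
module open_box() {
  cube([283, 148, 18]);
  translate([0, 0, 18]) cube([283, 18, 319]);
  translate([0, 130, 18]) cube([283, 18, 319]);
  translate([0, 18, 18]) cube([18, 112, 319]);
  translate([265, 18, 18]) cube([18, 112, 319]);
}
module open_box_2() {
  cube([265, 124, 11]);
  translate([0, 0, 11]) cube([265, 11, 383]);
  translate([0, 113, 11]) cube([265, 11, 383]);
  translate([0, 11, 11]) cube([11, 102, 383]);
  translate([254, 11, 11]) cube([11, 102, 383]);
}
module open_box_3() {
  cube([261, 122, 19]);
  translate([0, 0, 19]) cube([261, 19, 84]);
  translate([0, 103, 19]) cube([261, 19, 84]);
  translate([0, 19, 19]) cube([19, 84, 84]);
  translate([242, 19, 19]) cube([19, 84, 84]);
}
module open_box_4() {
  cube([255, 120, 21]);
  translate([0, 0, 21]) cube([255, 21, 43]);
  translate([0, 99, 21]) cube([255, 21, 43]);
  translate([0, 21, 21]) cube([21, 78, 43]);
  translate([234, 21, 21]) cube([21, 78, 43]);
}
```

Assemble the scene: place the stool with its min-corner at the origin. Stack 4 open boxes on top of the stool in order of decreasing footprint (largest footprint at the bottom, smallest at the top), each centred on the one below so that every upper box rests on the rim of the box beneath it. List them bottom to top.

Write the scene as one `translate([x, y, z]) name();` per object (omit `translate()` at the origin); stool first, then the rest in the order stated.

stool();
translate([3, 82, 409]) open_box();
translate([12, 94, 746]) open_box_2();
translate([14, 95, 1140]) open_box_3();
translate([17, 96, 1243]) open_box_4();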